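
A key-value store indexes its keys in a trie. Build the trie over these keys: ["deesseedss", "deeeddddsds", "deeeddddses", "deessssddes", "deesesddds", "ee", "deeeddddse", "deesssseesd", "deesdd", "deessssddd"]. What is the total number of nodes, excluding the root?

41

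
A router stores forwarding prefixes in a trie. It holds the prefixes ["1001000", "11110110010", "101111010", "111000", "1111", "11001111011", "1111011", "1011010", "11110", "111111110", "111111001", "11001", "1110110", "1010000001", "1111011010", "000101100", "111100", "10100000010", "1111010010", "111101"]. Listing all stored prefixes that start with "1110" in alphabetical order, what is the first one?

Words with prefix "1110", in lexicographic order: "111000", "1110110"
The 1st is 111000.

111000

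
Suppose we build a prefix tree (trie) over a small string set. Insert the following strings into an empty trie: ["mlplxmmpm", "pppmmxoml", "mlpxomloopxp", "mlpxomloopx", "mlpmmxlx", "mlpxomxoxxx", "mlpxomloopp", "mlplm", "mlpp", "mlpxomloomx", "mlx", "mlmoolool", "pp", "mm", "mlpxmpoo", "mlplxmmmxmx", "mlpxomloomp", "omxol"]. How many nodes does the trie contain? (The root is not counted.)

65

Trace insertions, counting only characters that open a new branch:
  "mlplxmmpm" → 9 new (m, l, p, l, x, m, m, p, m)
  "pppmmxoml" → 9 new (p, p, p, m, m, x, o, m, l)
  "mlpxomloopxp" → prefix "mlp" already present; 9 new (x, o, m, l, o, o, p, x, p)
  "mlpxomloopx" → prefix "mlpxomloopx" already present; 0 new (none)
  "mlpmmxlx" → prefix "mlp" already present; 5 new (m, m, x, l, x)
  "mlpxomxoxxx" → prefix "mlpxom" already present; 5 new (x, o, x, x, x)
  "mlpxomloopp" → prefix "mlpxomloop" already present; 1 new (p)
  "mlplm" → prefix "mlpl" already present; 1 new (m)
  "mlpp" → prefix "mlp" already present; 1 new (p)
  "mlpxomloomx" → prefix "mlpxomloo" already present; 2 new (m, x)
  "mlx" → prefix "ml" already present; 1 new (x)
  "mlmoolool" → prefix "ml" already present; 7 new (m, o, o, l, o, o, l)
  "pp" → prefix "pp" already present; 0 new (none)
  "mm" → prefix "m" already present; 1 new (m)
  "mlpxmpoo" → prefix "mlpx" already present; 4 new (m, p, o, o)
  "mlplxmmmxmx" → prefix "mlplxmm" already present; 4 new (m, x, m, x)
  "mlpxomloomp" → prefix "mlpxomloom" already present; 1 new (p)
  "omxol" → 5 new (o, m, x, o, l)
Total nodes = 9 + 9 + 9 + 0 + 5 + 5 + 1 + 1 + 1 + 2 + 1 + 7 + 0 + 1 + 4 + 4 + 1 + 5 = 65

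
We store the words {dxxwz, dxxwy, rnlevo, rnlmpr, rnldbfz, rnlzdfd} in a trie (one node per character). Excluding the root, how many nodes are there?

Trace insertions, counting only characters that open a new branch:
  "dxxwz" → 5 new (d, x, x, w, z)
  "dxxwy" → prefix "dxxw" already present; 1 new (y)
  "rnlevo" → 6 new (r, n, l, e, v, o)
  "rnlmpr" → prefix "rnl" already present; 3 new (m, p, r)
  "rnldbfz" → prefix "rnl" already present; 4 new (d, b, f, z)
  "rnlzdfd" → prefix "rnl" already present; 4 new (z, d, f, d)
Total nodes = 5 + 1 + 6 + 3 + 4 + 4 = 23

23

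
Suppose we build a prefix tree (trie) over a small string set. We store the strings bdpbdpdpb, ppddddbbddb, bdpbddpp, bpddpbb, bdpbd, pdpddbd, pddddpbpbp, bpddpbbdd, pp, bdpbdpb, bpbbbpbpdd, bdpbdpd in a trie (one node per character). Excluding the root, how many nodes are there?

54

Trace insertions, counting only characters that open a new branch:
  "bdpbdpdpb" → 9 new (b, d, p, b, d, p, d, p, b)
  "ppddddbbddb" → 11 new (p, p, d, d, d, d, b, b, d, d, b)
  "bdpbddpp" → prefix "bdpbd" already present; 3 new (d, p, p)
  "bpddpbb" → prefix "b" already present; 6 new (p, d, d, p, b, b)
  "bdpbd" → prefix "bdpbd" already present; 0 new (none)
  "pdpddbd" → prefix "p" already present; 6 new (d, p, d, d, b, d)
  "pddddpbpbp" → prefix "pd" already present; 8 new (d, d, d, p, b, p, b, p)
  "bpddpbbdd" → prefix "bpddpbb" already present; 2 new (d, d)
  "pp" → prefix "pp" already present; 0 new (none)
  "bdpbdpb" → prefix "bdpbdp" already present; 1 new (b)
  "bpbbbpbpdd" → prefix "bp" already present; 8 new (b, b, b, p, b, p, d, d)
  "bdpbdpd" → prefix "bdpbdpd" already present; 0 new (none)
Total nodes = 9 + 11 + 3 + 6 + 0 + 6 + 8 + 2 + 0 + 1 + 8 + 0 = 54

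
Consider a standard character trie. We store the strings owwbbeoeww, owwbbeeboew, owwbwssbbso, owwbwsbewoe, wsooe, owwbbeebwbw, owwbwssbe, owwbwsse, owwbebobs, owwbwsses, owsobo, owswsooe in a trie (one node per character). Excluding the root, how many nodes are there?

Insert word by word; a character creates a node only if that edge doesn't already exist:
  "owwbbeoeww" → 10 new (o, w, w, b, b, e, o, e, w, w)
  "owwbbeeboew" → prefix "owwbbe" already present; 5 new (e, b, o, e, w)
  "owwbwssbbso" → prefix "owwb" already present; 7 new (w, s, s, b, b, s, o)
  "owwbwsbewoe" → prefix "owwbws" already present; 5 new (b, e, w, o, e)
  "wsooe" → 5 new (w, s, o, o, e)
  "owwbbeebwbw" → prefix "owwbbeeb" already present; 3 new (w, b, w)
  "owwbwssbe" → prefix "owwbwssb" already present; 1 new (e)
  "owwbwsse" → prefix "owwbwss" already present; 1 new (e)
  "owwbebobs" → prefix "owwb" already present; 5 new (e, b, o, b, s)
  "owwbwsses" → prefix "owwbwsse" already present; 1 new (s)
  "owsobo" → prefix "ow" already present; 4 new (s, o, b, o)
  "owswsooe" → prefix "ows" already present; 5 new (w, s, o, o, e)
Total nodes = 10 + 5 + 7 + 5 + 5 + 3 + 1 + 1 + 5 + 1 + 4 + 5 = 52

52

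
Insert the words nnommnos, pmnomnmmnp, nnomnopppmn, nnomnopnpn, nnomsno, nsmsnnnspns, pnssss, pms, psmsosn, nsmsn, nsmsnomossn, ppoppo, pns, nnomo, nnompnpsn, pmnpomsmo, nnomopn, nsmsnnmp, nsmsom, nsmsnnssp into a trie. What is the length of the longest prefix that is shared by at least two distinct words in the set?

7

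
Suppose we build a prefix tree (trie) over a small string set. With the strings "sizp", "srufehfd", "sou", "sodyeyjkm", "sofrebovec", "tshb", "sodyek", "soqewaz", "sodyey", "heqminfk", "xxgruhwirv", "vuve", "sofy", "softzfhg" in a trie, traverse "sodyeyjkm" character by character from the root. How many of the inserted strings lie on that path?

Walk "sodyeyjkm" from the root; an end-of-word marker is hit whenever a stored word is a prefix of "sodyeyjkm".
Prefixes of the query that are stored words: "sodyey", "sodyeyjkm"
Count: 2

2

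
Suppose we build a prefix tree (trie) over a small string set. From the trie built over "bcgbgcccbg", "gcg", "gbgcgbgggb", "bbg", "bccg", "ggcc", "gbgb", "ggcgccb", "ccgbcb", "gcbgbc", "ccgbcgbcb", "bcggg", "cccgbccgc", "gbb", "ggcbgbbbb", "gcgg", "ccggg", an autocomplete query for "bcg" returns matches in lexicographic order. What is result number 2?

bcggg

DFS of the "bcg" subtree visits, in order: "bcgbgcccbg", "bcggg"
Position 2: bcggg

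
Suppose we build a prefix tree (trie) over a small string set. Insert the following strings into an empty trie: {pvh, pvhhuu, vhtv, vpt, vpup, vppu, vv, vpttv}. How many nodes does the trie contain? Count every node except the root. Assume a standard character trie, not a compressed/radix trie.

19

Trie structure (* marks end of a word):
(root)
├─ p
│  └─ v
│     └─ h *
│        └─ h
│           └─ u
│              └─ u *
└─ v
   ├─ h
   │  └─ t
   │     └─ v *
   ├─ p
   │  ├─ p
   │  │  └─ u *
   │  ├─ t *
   │  │  └─ t
   │  │     └─ v *
   │  └─ u
   │     └─ p *
   └─ v *
Counting every labelled node above: 19.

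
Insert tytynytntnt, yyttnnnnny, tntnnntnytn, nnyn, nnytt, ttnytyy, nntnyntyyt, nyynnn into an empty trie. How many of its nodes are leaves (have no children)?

A leaf is a node with no children — equivalently, the end of a word that is not a proper prefix of any other stored word.
Those words: "nntnyntyyt", "nnyn", "nnytt", "nyynnn", "tntnnntnytn", "ttnytyy", "tytynytntnt", "yyttnnnnny"
Leaf count: 8

8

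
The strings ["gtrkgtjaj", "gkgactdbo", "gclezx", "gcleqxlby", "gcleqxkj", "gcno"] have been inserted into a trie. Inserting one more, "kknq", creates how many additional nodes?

"kknq" shares no prefix with any stored word, so all 4 characters open new nodes.
4 − 0 = 4 new nodes.

4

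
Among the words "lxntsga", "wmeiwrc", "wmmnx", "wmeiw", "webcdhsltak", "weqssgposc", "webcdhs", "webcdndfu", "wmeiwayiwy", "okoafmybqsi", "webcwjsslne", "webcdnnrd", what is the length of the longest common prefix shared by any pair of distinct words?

7

Look for the deepest trie node that still has at least two words in its subtree.
e.g. "webcdhs" and "webcdhsltak" share the prefix "webcdhs" of length 7; no pair shares a longer one.
Longest shared-prefix length: 7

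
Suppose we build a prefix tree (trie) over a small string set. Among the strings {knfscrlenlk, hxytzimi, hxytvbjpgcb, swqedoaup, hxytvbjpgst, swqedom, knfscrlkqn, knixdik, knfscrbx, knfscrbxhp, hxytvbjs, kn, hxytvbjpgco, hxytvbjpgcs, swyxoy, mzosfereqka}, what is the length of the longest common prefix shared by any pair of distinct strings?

10

Look for the deepest trie node that still has at least two words in its subtree.
"hxytvbjpgcb" and "hxytvbjpgco" agree on "hxytvbjpgc" (10 characters) before diverging; nothing deeper is shared.
Longest shared-prefix length: 10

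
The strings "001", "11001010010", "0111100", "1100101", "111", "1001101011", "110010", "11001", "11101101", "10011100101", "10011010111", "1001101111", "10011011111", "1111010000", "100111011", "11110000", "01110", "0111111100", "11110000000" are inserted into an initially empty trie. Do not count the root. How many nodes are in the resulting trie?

Trace insertions, counting only characters that open a new branch:
  "001" → 3 new (0, 0, 1)
  "11001010010" → 11 new (1, 1, 0, 0, 1, 0, 1, 0, 0, 1, 0)
  "0111100" → prefix "0" already present; 6 new (1, 1, 1, 1, 0, 0)
  "1100101" → prefix "1100101" already present; 0 new (none)
  "111" → prefix "11" already present; 1 new (1)
  "1001101011" → prefix "1" already present; 9 new (0, 0, 1, 1, 0, 1, 0, 1, 1)
  "110010" → prefix "110010" already present; 0 new (none)
  "11001" → prefix "11001" already present; 0 new (none)
  "11101101" → prefix "111" already present; 5 new (0, 1, 1, 0, 1)
  "10011100101" → prefix "10011" already present; 6 new (1, 0, 0, 1, 0, 1)
  "10011010111" → prefix "1001101011" already present; 1 new (1)
  "1001101111" → prefix "1001101" already present; 3 new (1, 1, 1)
  "10011011111" → prefix "1001101111" already present; 1 new (1)
  "1111010000" → prefix "111" already present; 7 new (1, 0, 1, 0, 0, 0, 0)
  "100111011" → prefix "1001110" already present; 2 new (1, 1)
  "11110000" → prefix "11110" already present; 3 new (0, 0, 0)
  "01110" → prefix "0111" already present; 1 new (0)
  "0111111100" → prefix "01111" already present; 5 new (1, 1, 1, 0, 0)
  "11110000000" → prefix "11110000" already present; 3 new (0, 0, 0)
Total nodes = 3 + 11 + 6 + 0 + 1 + 9 + 0 + 0 + 5 + 6 + 1 + 3 + 1 + 7 + 2 + 3 + 1 + 5 + 3 = 67

67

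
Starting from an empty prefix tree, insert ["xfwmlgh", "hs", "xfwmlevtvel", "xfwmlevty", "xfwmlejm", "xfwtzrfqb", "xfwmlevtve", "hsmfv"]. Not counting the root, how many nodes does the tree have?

Trie structure (* marks end of a word):
(root)
├─ h
│  └─ s *
│     └─ m
│        └─ f
│           └─ v *
└─ x
   └─ f
      └─ w
         ├─ m
         │  └─ l
         │     ├─ e
         │     │  ├─ j
         │     │  │  └─ m *
         │     │  └─ v
         │     │     └─ t
         │     │        ├─ v
         │     │        │  └─ e *
         │     │        │     └─ l *
         │     │        └─ y *
         │     └─ g
         │        └─ h *
         └─ t
            └─ z
               └─ r
                  └─ f
                     └─ q
                        └─ b *
Counting every labelled node above: 27.

27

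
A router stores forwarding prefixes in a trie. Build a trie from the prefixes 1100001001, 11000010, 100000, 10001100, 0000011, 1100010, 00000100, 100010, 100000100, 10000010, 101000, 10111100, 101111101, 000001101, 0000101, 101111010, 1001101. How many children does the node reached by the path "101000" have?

Follow the path "101000" to its node, then look at its outgoing edges.
No stored string extends past "101000".
That node has 0 child edges.

0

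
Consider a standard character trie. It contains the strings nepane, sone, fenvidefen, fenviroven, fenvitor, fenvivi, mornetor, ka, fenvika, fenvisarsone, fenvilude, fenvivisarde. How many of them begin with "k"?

1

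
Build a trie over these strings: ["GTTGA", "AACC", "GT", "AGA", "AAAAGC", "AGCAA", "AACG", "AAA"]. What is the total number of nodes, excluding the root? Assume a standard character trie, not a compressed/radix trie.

Insert word by word; a character creates a node only if that edge doesn't already exist:
  "GTTGA" → 5 new (G, T, T, G, A)
  "AACC" → 4 new (A, A, C, C)
  "GT" → prefix "GT" already present; 0 new (none)
  "AGA" → prefix "A" already present; 2 new (G, A)
  "AAAAGC" → prefix "AA" already present; 4 new (A, A, G, C)
  "AGCAA" → prefix "AG" already present; 3 new (C, A, A)
  "AACG" → prefix "AAC" already present; 1 new (G)
  "AAA" → prefix "AAA" already present; 0 new (none)
Total nodes = 5 + 4 + 0 + 2 + 4 + 3 + 1 + 0 = 19

19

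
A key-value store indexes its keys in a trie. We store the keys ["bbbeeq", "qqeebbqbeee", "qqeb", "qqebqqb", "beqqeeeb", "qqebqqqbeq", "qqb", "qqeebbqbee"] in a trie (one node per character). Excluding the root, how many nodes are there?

For each word, the new-node count is its length minus the longest prefix already in the trie:
  "bbbeeq" → 6 new (b, b, b, e, e, q)
  "qqeebbqbeee" → 11 new (q, q, e, e, b, b, q, b, e, e, e)
  "qqeb" → prefix "qqe" already present; 1 new (b)
  "qqebqqb" → prefix "qqeb" already present; 3 new (q, q, b)
  "beqqeeeb" → prefix "b" already present; 7 new (e, q, q, e, e, e, b)
  "qqebqqqbeq" → prefix "qqebqq" already present; 4 new (q, b, e, q)
  "qqb" → prefix "qq" already present; 1 new (b)
  "qqeebbqbee" → prefix "qqeebbqbee" already present; 0 new (none)
Total nodes = 6 + 11 + 1 + 3 + 7 + 4 + 1 + 0 = 33

33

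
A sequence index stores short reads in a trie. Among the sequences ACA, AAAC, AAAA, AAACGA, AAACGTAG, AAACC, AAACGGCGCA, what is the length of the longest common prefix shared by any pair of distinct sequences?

5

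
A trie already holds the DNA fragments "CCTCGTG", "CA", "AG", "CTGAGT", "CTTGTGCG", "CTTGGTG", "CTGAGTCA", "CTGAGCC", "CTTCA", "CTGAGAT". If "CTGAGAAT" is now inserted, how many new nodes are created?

Walking "CTGAGAAT" from the root, the first 6 characters ("CTGAGA") follow existing edges; "A" is the first miss.
So 8 − 6 = 2 new nodes.

2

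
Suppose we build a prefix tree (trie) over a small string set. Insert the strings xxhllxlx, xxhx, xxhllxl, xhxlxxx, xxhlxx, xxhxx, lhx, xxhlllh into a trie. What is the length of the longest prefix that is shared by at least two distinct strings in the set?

The deepest shared node is where two words last agree before diverging.
e.g. "xxhllxl" and "xxhllxlx" share the prefix "xxhllxl" of length 7; no pair shares a longer one.
Longest shared-prefix length: 7

7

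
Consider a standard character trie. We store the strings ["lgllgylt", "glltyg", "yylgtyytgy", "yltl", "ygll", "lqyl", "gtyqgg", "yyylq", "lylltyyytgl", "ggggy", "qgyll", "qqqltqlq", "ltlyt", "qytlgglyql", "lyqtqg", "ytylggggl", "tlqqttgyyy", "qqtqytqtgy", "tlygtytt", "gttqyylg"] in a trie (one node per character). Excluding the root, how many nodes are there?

Trace insertions, counting only characters that open a new branch:
  "lgllgylt" → 8 new (l, g, l, l, g, y, l, t)
  "glltyg" → 6 new (g, l, l, t, y, g)
  "yylgtyytgy" → 10 new (y, y, l, g, t, y, y, t, g, y)
  "yltl" → prefix "y" already present; 3 new (l, t, l)
  "ygll" → prefix "y" already present; 3 new (g, l, l)
  "lqyl" → prefix "l" already present; 3 new (q, y, l)
  "gtyqgg" → prefix "g" already present; 5 new (t, y, q, g, g)
  "yyylq" → prefix "yy" already present; 3 new (y, l, q)
  "lylltyyytgl" → prefix "l" already present; 10 new (y, l, l, t, y, y, y, t, g, l)
  "ggggy" → prefix "g" already present; 4 new (g, g, g, y)
  "qgyll" → 5 new (q, g, y, l, l)
  "qqqltqlq" → prefix "q" already present; 7 new (q, q, l, t, q, l, q)
  "ltlyt" → prefix "l" already present; 4 new (t, l, y, t)
  "qytlgglyql" → prefix "q" already present; 9 new (y, t, l, g, g, l, y, q, l)
  "lyqtqg" → prefix "ly" already present; 4 new (q, t, q, g)
  "ytylggggl" → prefix "y" already present; 8 new (t, y, l, g, g, g, g, l)
  "tlqqttgyyy" → 10 new (t, l, q, q, t, t, g, y, y, y)
  "qqtqytqtgy" → prefix "qq" already present; 8 new (t, q, y, t, q, t, g, y)
  "tlygtytt" → prefix "tl" already present; 6 new (y, g, t, y, t, t)
  "gttqyylg" → prefix "gt" already present; 6 new (t, q, y, y, l, g)
Total nodes = 8 + 6 + 10 + 3 + 3 + 3 + 5 + 3 + 10 + 4 + 5 + 7 + 4 + 9 + 4 + 8 + 10 + 8 + 6 + 6 = 122

122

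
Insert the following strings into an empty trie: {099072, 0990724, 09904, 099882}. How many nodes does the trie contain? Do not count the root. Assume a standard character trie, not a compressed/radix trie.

Trie structure (* marks end of a word):
(root)
└─ 0
   └─ 9
      └─ 9
         ├─ 0
         │  ├─ 4 *
         │  └─ 7
         │     └─ 2 *
         │        └─ 4 *
         └─ 8
            └─ 8
               └─ 2 *
Counting every labelled node above: 11.

11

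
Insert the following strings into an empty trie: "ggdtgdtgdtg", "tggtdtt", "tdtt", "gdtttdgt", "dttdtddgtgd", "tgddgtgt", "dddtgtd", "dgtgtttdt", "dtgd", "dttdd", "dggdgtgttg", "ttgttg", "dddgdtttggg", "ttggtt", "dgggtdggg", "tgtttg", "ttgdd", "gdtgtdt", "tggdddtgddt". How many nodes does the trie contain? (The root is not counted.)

Trace insertions, counting only characters that open a new branch:
  "ggdtgdtgdtg" → 11 new (g, g, d, t, g, d, t, g, d, t, g)
  "tggtdtt" → 7 new (t, g, g, t, d, t, t)
  "tdtt" → prefix "t" already present; 3 new (d, t, t)
  "gdtttdgt" → prefix "g" already present; 7 new (d, t, t, t, d, g, t)
  "dttdtddgtgd" → 11 new (d, t, t, d, t, d, d, g, t, g, d)
  "tgddgtgt" → prefix "tg" already present; 6 new (d, d, g, t, g, t)
  "dddtgtd" → prefix "d" already present; 6 new (d, d, t, g, t, d)
  "dgtgtttdt" → prefix "d" already present; 8 new (g, t, g, t, t, t, d, t)
  "dtgd" → prefix "dt" already present; 2 new (g, d)
  "dttdd" → prefix "dttd" already present; 1 new (d)
  "dggdgtgttg" → prefix "dg" already present; 8 new (g, d, g, t, g, t, t, g)
  "ttgttg" → prefix "t" already present; 5 new (t, g, t, t, g)
  "dddgdtttggg" → prefix "ddd" already present; 8 new (g, d, t, t, t, g, g, g)
  "ttggtt" → prefix "ttg" already present; 3 new (g, t, t)
  "dgggtdggg" → prefix "dgg" already present; 6 new (g, t, d, g, g, g)
  "tgtttg" → prefix "tg" already present; 4 new (t, t, t, g)
  "ttgdd" → prefix "ttg" already present; 2 new (d, d)
  "gdtgtdt" → prefix "gdt" already present; 4 new (g, t, d, t)
  "tggdddtgddt" → prefix "tgg" already present; 8 new (d, d, d, t, g, d, d, t)
Total nodes = 11 + 7 + 3 + 7 + 11 + 6 + 6 + 8 + 2 + 1 + 8 + 5 + 8 + 3 + 6 + 4 + 2 + 4 + 8 = 110

110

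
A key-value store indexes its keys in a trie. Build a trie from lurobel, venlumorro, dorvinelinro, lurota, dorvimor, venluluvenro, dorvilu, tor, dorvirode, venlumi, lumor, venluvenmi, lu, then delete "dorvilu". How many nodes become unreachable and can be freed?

Walk "dorvilu" from the leaf back toward the root, removing each node that no remaining word uses.
The suffix "lu" (2 nodes) is used only by "dorvilu"; the node for "dorvi" still has the child "n", so pruning stops there.
Nodes removed: 2

2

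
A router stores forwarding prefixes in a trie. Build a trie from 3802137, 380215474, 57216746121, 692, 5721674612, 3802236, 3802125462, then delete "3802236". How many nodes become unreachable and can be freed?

3

A node on "3802236"'s path can go only if nothing else ends at it or branches off below it.
The suffix "236" (3 nodes) is used only by "3802236"; the node for "3802" still has the child "1", so pruning stops there.
Nodes removed: 3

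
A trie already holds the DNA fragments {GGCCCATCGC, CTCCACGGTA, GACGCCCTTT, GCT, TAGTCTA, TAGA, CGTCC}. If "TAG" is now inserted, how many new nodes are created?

0

"TAG" is already a full path in the trie; only an end-marker is added.
No new nodes are needed: 0.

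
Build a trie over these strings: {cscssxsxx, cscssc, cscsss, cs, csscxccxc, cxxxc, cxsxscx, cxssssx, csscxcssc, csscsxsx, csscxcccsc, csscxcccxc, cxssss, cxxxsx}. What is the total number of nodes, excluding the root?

45

Count nodes per top-level branch (shared prefixes stored once):
  'c'-branch (cs, cscssc, cscsss, cscssxsxx, csscsxsx, csscxcccsc, csscxcccxc, csscxccxc, csscxcssc, cxssss, cxssssx, cxsxscx, cxxxc, cxxxsx): 45 nodes
Sum: 45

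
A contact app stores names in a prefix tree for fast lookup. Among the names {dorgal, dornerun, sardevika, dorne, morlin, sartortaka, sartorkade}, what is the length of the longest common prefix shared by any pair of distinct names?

Equivalently: take the maximum, over all pairs, of their longest common prefix length.
"sartorkade" and "sartortaka" agree on "sartor" (6 characters) before diverging; nothing deeper is shared.
Longest shared-prefix length: 6

6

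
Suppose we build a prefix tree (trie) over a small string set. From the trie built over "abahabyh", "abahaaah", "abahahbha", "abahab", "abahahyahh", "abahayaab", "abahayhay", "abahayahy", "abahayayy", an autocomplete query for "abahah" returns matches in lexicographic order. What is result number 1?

DFS of the "abahah" subtree visits, in order: "abahahbha", "abahahyahh"
The 1st is abahahbha.

abahahbha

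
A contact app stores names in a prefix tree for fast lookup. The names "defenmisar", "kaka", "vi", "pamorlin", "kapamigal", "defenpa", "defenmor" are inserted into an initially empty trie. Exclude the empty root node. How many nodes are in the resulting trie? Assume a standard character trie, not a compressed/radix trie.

Count nodes per top-level branch (shared prefixes stored once):
  'd'-branch (defenmisar, defenmor, defenpa): 14 nodes
  'k'-branch (kaka, kapamigal): 11 nodes
  'p'-branch (pamorlin): 8 nodes
  'v'-branch (vi): 2 nodes
Sum: 35

35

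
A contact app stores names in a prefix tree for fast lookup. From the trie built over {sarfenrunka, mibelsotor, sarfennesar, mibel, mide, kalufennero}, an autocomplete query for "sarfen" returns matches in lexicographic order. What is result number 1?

sarfennesar

Filter for "sarfen…" and sort: "sarfennesar", "sarfenrunka"
The 1st is sarfennesar.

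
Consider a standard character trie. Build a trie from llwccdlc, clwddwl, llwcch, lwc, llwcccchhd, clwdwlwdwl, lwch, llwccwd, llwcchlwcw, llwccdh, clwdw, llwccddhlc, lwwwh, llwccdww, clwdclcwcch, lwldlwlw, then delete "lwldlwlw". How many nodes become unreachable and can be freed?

6

After clearing the end-marker at "lwldlwlw", prune upward until reaching a node still needed by another word.
The suffix "ldlwlw" (6 nodes) is used only by "lwldlwlw"; the node for "lw" still has the child "c", so pruning stops there.
Nodes removed: 6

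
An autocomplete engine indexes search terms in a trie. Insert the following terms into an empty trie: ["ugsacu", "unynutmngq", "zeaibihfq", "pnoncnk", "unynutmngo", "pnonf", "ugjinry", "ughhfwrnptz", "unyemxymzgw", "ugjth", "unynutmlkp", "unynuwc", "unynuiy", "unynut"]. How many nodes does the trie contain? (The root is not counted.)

64

Count nodes per top-level branch (shared prefixes stored once):
  'p'-branch (pnoncnk, pnonf): 8 nodes
  'u'-branch (ughhfwrnptz, ugjinry, ugjth, ugsacu, unyemxymzgw, unynuiy, unynut, unynutmlkp, unynutmngo, unynutmngq, unynuwc): 47 nodes
  'z'-branch (zeaibihfq): 9 nodes
Sum: 64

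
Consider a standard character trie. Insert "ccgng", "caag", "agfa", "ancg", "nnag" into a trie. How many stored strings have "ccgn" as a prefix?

1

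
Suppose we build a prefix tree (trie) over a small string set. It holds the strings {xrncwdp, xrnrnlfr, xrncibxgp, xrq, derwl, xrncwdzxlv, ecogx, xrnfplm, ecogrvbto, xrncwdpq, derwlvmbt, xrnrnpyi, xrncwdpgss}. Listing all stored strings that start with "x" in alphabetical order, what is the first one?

xrncibxgp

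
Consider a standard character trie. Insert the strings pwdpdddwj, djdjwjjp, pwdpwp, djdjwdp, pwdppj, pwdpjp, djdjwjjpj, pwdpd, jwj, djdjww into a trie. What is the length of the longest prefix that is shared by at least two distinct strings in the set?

Look for the deepest trie node that still has at least two words in its subtree.
"djdjwjjp" and "djdjwjjpj" agree on "djdjwjjp" (8 characters) before diverging; nothing deeper is shared.
Longest shared-prefix length: 8

8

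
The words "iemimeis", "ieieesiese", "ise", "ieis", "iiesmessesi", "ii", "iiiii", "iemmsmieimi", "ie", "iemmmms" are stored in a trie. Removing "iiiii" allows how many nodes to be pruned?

3

Walk "iiiii" from the leaf back toward the root, removing each node that no remaining word uses.
The suffix "iii" (3 nodes) is used only by "iiiii"; the node for "ii" still has the child "e", so pruning stops there.
Nodes removed: 3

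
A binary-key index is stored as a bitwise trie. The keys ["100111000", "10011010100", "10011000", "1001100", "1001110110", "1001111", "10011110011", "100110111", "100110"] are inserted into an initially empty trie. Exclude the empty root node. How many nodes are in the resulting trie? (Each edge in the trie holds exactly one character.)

27

Count nodes per top-level branch (shared prefixes stored once):
  '1'-branch (100110, 1001100, 10011000, 10011010100, 100110111, 100111000, 1001110110, 1001111, 10011110011): 27 nodes
Sum: 27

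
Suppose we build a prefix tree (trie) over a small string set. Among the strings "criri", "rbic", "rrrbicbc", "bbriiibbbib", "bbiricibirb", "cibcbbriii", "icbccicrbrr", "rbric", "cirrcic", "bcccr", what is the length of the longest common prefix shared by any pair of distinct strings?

Equivalently: take the maximum, over all pairs, of their longest common prefix length.
e.g. "bbiricibirb" and "bbriiibbbib" share the prefix "bb" of length 2; no pair shares a longer one.
Longest shared-prefix length: 2

2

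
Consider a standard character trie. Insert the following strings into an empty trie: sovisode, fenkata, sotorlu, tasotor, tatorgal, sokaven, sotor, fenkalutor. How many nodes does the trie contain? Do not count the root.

For each word, the new-node count is its length minus the longest prefix already in the trie:
  "sovisode" → 8 new (s, o, v, i, s, o, d, e)
  "fenkata" → 7 new (f, e, n, k, a, t, a)
  "sotorlu" → prefix "so" already present; 5 new (t, o, r, l, u)
  "tasotor" → 7 new (t, a, s, o, t, o, r)
  "tatorgal" → prefix "ta" already present; 6 new (t, o, r, g, a, l)
  "sokaven" → prefix "so" already present; 5 new (k, a, v, e, n)
  "sotor" → prefix "sotor" already present; 0 new (none)
  "fenkalutor" → prefix "fenka" already present; 5 new (l, u, t, o, r)
Total nodes = 8 + 7 + 5 + 7 + 6 + 5 + 0 + 5 = 43

43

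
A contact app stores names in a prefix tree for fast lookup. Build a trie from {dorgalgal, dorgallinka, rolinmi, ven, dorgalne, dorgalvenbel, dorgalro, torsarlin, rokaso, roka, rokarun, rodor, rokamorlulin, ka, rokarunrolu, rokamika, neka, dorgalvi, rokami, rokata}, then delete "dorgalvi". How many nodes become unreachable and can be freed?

1

Walk "dorgalvi" from the leaf back toward the root, removing each node that no remaining word uses.
The suffix "i" (1 node) is used only by "dorgalvi"; the node for "dorgalv" still has the child "e", so pruning stops there.
Nodes removed: 1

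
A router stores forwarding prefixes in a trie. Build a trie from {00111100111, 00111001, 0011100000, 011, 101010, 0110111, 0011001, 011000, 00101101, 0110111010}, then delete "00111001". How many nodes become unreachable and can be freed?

1

A node on "00111001"'s path can go only if nothing else ends at it or branches off below it.
The suffix "1" (1 node) is used only by "00111001"; the node for "0011100" still has the child "0", so pruning stops there.
Nodes removed: 1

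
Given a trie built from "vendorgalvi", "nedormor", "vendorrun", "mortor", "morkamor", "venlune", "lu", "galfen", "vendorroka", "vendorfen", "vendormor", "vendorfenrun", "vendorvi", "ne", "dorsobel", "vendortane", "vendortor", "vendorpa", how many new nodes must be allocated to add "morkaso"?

"morka" is already a path in the trie; the remaining "so" must be added.
So 7 − 5 = 2 new nodes.

2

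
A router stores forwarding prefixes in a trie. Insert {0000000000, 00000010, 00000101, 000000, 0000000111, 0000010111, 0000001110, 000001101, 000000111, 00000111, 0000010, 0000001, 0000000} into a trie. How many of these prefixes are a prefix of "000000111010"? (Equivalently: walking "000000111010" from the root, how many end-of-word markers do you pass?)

Walk "000000111010" from the root; an end-of-word marker is hit whenever a stored word is a prefix of "000000111010".
Prefixes of the query that are stored words: "000000", "0000001", "000000111", "0000001110"
Count: 4

4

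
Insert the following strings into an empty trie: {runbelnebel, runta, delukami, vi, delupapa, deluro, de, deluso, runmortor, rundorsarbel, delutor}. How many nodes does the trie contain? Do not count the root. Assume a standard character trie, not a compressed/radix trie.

49

For each word, the new-node count is its length minus the longest prefix already in the trie:
  "runbelnebel" → 11 new (r, u, n, b, e, l, n, e, b, e, l)
  "runta" → prefix "run" already present; 2 new (t, a)
  "delukami" → 8 new (d, e, l, u, k, a, m, i)
  "vi" → 2 new (v, i)
  "delupapa" → prefix "delu" already present; 4 new (p, a, p, a)
  "deluro" → prefix "delu" already present; 2 new (r, o)
  "de" → prefix "de" already present; 0 new (none)
  "deluso" → prefix "delu" already present; 2 new (s, o)
  "runmortor" → prefix "run" already present; 6 new (m, o, r, t, o, r)
  "rundorsarbel" → prefix "run" already present; 9 new (d, o, r, s, a, r, b, e, l)
  "delutor" → prefix "delu" already present; 3 new (t, o, r)
Total nodes = 11 + 2 + 8 + 2 + 4 + 2 + 0 + 2 + 6 + 9 + 3 = 49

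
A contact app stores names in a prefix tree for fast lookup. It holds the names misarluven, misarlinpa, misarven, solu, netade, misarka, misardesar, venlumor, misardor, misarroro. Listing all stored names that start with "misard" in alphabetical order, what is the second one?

misardor

Words with prefix "misard", in lexicographic order: "misardesar", "misardor"
Position 2: misardor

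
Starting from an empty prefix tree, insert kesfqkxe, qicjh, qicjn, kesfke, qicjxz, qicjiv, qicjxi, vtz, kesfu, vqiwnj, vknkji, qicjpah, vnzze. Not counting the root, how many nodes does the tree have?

42

Trace insertions, counting only characters that open a new branch:
  "kesfqkxe" → 8 new (k, e, s, f, q, k, x, e)
  "qicjh" → 5 new (q, i, c, j, h)
  "qicjn" → prefix "qicj" already present; 1 new (n)
  "kesfke" → prefix "kesf" already present; 2 new (k, e)
  "qicjxz" → prefix "qicj" already present; 2 new (x, z)
  "qicjiv" → prefix "qicj" already present; 2 new (i, v)
  "qicjxi" → prefix "qicjx" already present; 1 new (i)
  "vtz" → 3 new (v, t, z)
  "kesfu" → prefix "kesf" already present; 1 new (u)
  "vqiwnj" → prefix "v" already present; 5 new (q, i, w, n, j)
  "vknkji" → prefix "v" already present; 5 new (k, n, k, j, i)
  "qicjpah" → prefix "qicj" already present; 3 new (p, a, h)
  "vnzze" → prefix "v" already present; 4 new (n, z, z, e)
Total nodes = 8 + 5 + 1 + 2 + 2 + 2 + 1 + 3 + 1 + 5 + 5 + 3 + 4 = 42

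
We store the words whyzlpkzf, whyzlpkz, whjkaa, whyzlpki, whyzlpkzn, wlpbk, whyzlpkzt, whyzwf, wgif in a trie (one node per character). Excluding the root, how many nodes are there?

25

For each word, the new-node count is its length minus the longest prefix already in the trie:
  "whyzlpkzf" → 9 new (w, h, y, z, l, p, k, z, f)
  "whyzlpkz" → prefix "whyzlpkz" already present; 0 new (none)
  "whjkaa" → prefix "wh" already present; 4 new (j, k, a, a)
  "whyzlpki" → prefix "whyzlpk" already present; 1 new (i)
  "whyzlpkzn" → prefix "whyzlpkz" already present; 1 new (n)
  "wlpbk" → prefix "w" already present; 4 new (l, p, b, k)
  "whyzlpkzt" → prefix "whyzlpkz" already present; 1 new (t)
  "whyzwf" → prefix "whyz" already present; 2 new (w, f)
  "wgif" → prefix "w" already present; 3 new (g, i, f)
Total nodes = 9 + 0 + 4 + 1 + 1 + 4 + 1 + 2 + 3 = 25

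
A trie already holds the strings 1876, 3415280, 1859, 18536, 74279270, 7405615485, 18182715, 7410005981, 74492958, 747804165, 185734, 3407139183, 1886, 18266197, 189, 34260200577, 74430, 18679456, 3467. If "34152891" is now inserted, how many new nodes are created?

The longest prefix of "34152891" already in the trie is "341528" (length 6).
Each of the 2 remaining characters creates one node.

2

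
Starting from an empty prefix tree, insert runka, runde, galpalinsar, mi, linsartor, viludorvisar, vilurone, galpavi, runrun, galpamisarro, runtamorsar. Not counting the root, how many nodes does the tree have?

For each word, the new-node count is its length minus the longest prefix already in the trie:
  "runka" → 5 new (r, u, n, k, a)
  "runde" → prefix "run" already present; 2 new (d, e)
  "galpalinsar" → 11 new (g, a, l, p, a, l, i, n, s, a, r)
  "mi" → 2 new (m, i)
  "linsartor" → 9 new (l, i, n, s, a, r, t, o, r)
  "viludorvisar" → 12 new (v, i, l, u, d, o, r, v, i, s, a, r)
  "vilurone" → prefix "vilu" already present; 4 new (r, o, n, e)
  "galpavi" → prefix "galpa" already present; 2 new (v, i)
  "runrun" → prefix "run" already present; 3 new (r, u, n)
  "galpamisarro" → prefix "galpa" already present; 7 new (m, i, s, a, r, r, o)
  "runtamorsar" → prefix "run" already present; 8 new (t, a, m, o, r, s, a, r)
Total nodes = 5 + 2 + 11 + 2 + 9 + 12 + 4 + 2 + 3 + 7 + 8 = 65

65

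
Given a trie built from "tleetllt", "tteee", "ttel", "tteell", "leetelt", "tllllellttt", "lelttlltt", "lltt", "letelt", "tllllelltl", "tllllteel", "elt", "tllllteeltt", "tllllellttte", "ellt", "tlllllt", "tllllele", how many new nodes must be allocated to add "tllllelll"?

Walking "tllllelll" from the root, the first 8 characters ("tllllell") follow existing edges; "l" is the first miss.
Each of the 1 remaining characters creates one node.

1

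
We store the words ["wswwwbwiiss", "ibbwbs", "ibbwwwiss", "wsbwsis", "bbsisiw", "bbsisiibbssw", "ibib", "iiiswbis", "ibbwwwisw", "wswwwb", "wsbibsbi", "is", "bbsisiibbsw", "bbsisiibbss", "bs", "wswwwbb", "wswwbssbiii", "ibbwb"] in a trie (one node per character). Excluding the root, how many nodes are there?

66

Trace insertions, counting only characters that open a new branch:
  "wswwwbwiiss" → 11 new (w, s, w, w, w, b, w, i, i, s, s)
  "ibbwbs" → 6 new (i, b, b, w, b, s)
  "ibbwwwiss" → prefix "ibbw" already present; 5 new (w, w, i, s, s)
  "wsbwsis" → prefix "ws" already present; 5 new (b, w, s, i, s)
  "bbsisiw" → 7 new (b, b, s, i, s, i, w)
  "bbsisiibbssw" → prefix "bbsisi" already present; 6 new (i, b, b, s, s, w)
  "ibib" → prefix "ib" already present; 2 new (i, b)
  "iiiswbis" → prefix "i" already present; 7 new (i, i, s, w, b, i, s)
  "ibbwwwisw" → prefix "ibbwwwis" already present; 1 new (w)
  "wswwwb" → prefix "wswwwb" already present; 0 new (none)
  "wsbibsbi" → prefix "wsb" already present; 5 new (i, b, s, b, i)
  "is" → prefix "i" already present; 1 new (s)
  "bbsisiibbsw" → prefix "bbsisiibbs" already present; 1 new (w)
  "bbsisiibbss" → prefix "bbsisiibbss" already present; 0 new (none)
  "bs" → prefix "b" already present; 1 new (s)
  "wswwwbb" → prefix "wswwwb" already present; 1 new (b)
  "wswwbssbiii" → prefix "wsww" already present; 7 new (b, s, s, b, i, i, i)
  "ibbwb" → prefix "ibbwb" already present; 0 new (none)
Total nodes = 11 + 6 + 5 + 5 + 7 + 6 + 2 + 7 + 1 + 0 + 5 + 1 + 1 + 0 + 1 + 1 + 7 + 0 = 66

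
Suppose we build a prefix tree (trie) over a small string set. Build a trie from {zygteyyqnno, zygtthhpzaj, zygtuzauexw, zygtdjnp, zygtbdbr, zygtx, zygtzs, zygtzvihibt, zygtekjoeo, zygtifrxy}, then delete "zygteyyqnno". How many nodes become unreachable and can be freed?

A node on "zygteyyqnno"'s path can go only if nothing else ends at it or branches off below it.
The suffix "yyqnno" (6 nodes) is used only by "zygteyyqnno"; the node for "zygte" still has the child "k", so pruning stops there.
Nodes removed: 6

6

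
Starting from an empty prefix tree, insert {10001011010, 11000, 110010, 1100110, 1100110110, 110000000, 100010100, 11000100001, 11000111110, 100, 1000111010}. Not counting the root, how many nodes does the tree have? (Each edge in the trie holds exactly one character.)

Insert word by word; a character creates a node only if that edge doesn't already exist:
  "10001011010" → 11 new (1, 0, 0, 0, 1, 0, 1, 1, 0, 1, 0)
  "11000" → prefix "1" already present; 4 new (1, 0, 0, 0)
  "110010" → prefix "1100" already present; 2 new (1, 0)
  "1100110" → prefix "11001" already present; 2 new (1, 0)
  "1100110110" → prefix "1100110" already present; 3 new (1, 1, 0)
  "110000000" → prefix "11000" already present; 4 new (0, 0, 0, 0)
  "100010100" → prefix "1000101" already present; 2 new (0, 0)
  "11000100001" → prefix "11000" already present; 6 new (1, 0, 0, 0, 0, 1)
  "11000111110" → prefix "110001" already present; 5 new (1, 1, 1, 1, 0)
  "100" → prefix "100" already present; 0 new (none)
  "1000111010" → prefix "10001" already present; 5 new (1, 1, 0, 1, 0)
Total nodes = 11 + 4 + 2 + 2 + 3 + 4 + 2 + 6 + 5 + 0 + 5 = 44

44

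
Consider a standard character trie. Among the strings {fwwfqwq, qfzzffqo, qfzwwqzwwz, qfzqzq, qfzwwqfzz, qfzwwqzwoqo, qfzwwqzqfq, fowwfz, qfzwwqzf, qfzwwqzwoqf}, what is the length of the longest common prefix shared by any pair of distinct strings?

Look for the deepest trie node that still has at least two words in its subtree.
"qfzwwqzwoqf" and "qfzwwqzwoqo" agree on "qfzwwqzwoq" (10 characters) before diverging; nothing deeper is shared.
Longest shared-prefix length: 10

10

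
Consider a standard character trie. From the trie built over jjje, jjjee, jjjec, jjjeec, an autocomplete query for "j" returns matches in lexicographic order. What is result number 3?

Words with prefix "j", in lexicographic order: "jjje", "jjjec", "jjjee", "jjjeec"
Position 3: jjjee

jjjee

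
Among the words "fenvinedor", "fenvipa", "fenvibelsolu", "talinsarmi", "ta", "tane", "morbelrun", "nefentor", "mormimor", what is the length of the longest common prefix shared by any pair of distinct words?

The deepest shared node is where two words last agree before diverging.
"fenvibelsolu" and "fenvinedor" agree on "fenvi" (5 characters) before diverging; nothing deeper is shared.
Longest shared-prefix length: 5

5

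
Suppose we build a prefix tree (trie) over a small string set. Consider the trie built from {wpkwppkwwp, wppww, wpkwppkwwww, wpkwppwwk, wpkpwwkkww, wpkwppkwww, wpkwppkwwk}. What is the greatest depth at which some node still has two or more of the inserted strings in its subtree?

10

Look for the deepest trie node that still has at least two words in its subtree.
e.g. "wpkwppkwww" and "wpkwppkwwww" share the prefix "wpkwppkwww" of length 10; no pair shares a longer one.
Longest shared-prefix length: 10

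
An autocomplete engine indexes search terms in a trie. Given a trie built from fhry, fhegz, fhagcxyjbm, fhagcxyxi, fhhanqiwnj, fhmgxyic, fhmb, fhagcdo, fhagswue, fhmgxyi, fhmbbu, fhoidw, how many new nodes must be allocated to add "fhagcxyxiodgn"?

Walking "fhagcxyxiodgn" from the root, the first 9 characters ("fhagcxyxi") follow existing edges; "o" is the first miss.
Each of the 4 remaining characters creates one node.

4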